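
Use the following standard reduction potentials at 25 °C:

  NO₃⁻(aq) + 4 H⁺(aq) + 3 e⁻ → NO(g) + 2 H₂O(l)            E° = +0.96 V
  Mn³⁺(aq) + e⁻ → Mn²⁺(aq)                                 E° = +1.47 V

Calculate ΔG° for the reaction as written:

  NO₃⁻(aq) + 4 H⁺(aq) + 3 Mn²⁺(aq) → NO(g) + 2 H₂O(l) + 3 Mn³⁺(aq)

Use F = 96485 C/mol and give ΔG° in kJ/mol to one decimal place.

As written, NO₃⁻/NO is reduced (cathode) and Mn³⁺/Mn²⁺ is oxidised (anode), so E°cell = (+0.96) − (+1.47) = -0.51 V.
Balancing electrons gives n = 3.
ΔG° = −nFE° = −(3)(96485)(-0.51) = 147,622 J = +147.6 kJ/mol.

+147.6 kJ/mol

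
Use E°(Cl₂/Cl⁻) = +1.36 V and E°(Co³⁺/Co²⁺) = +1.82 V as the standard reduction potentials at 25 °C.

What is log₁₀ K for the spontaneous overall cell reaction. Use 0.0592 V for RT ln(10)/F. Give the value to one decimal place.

Cathode: Co³⁺/Co²⁺; anode: Cl₂/Cl⁻. E°cell = +0.46 V, n = 2.
log K = nE°cell / 0.0592 = (2)(+0.46) / 0.0592 = 15.5.

15.5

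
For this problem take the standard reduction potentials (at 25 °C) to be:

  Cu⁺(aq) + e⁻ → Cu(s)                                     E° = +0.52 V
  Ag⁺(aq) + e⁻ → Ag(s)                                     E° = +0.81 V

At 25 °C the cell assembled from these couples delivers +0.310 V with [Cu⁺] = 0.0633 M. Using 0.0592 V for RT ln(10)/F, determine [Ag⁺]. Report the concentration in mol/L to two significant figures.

0.14 M

Ag⁺/Ag is the cathode, Cu⁺/Cu the anode: E°cell = +0.29 V, n = 1.
Overall reaction: Ag⁺(aq) + Cu(s) → Ag(s) + Cu⁺(aq); Q = [Cu⁺]^1/[Ag⁺]^1.
From E = E° − (0.0592/n) log Q: log Q = (E° − E)·n/0.0592 = (+0.29 − (+0.310))·1/0.0592 = -0.3378.
So 1·log[Ag⁺] = 1·log(0.0633) − log Q = -1.1986 − (-0.3378) = -0.8608; [Ag⁺] = 10^(-0.8608) ≈ 0.14 M.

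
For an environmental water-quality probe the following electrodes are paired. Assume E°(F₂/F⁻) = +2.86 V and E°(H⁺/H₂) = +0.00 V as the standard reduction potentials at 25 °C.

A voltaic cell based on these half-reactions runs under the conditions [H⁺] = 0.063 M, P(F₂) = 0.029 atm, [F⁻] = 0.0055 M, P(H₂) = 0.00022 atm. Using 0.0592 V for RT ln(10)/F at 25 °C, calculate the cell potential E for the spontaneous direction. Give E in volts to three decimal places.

+2.911 V

F₂/F⁻ is the cathode (higher E°), H⁺/H₂ the anode: E°cell = +2.86 − (+0.00) = +2.86 V, n = 2.
Overall: F₂(g) + H₂(g) → 2 F⁻(aq) + 2 H⁺(aq)
Q = [F⁻]^2·[H⁺]^2 / (P(F₂)·P(H₂)); log Q = -1.725.
E = E° − (0.0592/n) log Q = +2.86 − (0.0592/2)(-1.725) = +2.911 V.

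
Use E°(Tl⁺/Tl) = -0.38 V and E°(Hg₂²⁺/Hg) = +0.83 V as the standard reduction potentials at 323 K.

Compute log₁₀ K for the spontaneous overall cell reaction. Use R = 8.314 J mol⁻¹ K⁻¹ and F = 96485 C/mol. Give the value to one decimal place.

37.8

Cathode: Hg₂²⁺/Hg; anode: Tl⁺/Tl. E°cell = (+0.83) − (-0.38) = +1.21 V, with n = 2.
ΔG° = −nFE° = −RT ln K, so ln K = nFE°/(RT) = (2)(96485)(+1.21) / ((8.314)(323)) = 86.949.
log₁₀ K = 86.949 / ln 10 = 37.8.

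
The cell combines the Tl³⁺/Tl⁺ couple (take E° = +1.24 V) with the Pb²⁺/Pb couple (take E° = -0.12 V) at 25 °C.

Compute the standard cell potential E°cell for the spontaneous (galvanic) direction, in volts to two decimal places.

+1.36 V

The Tl³⁺/Tl⁺ couple has the higher reduction potential, so it is the cathode; Pb²⁺/Pb is oxidised at the anode.
E°cell = E°(cathode) − E°(anode) = (+1.24) − (-0.12) = +1.36 V.
Since E°cell > 0, the reaction is spontaneous under standard conditions.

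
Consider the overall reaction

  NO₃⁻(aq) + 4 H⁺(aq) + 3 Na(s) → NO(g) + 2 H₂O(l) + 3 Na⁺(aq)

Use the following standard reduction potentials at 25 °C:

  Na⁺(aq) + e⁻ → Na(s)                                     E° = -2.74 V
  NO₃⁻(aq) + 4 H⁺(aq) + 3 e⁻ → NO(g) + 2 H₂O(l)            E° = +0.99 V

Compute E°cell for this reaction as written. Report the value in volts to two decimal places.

+3.73 V

The NO₃⁻/NO couple has the higher reduction potential, so it is the cathode; Na⁺/Na is oxidised at the anode.
E°cell = E°(cathode) − E°(anode) = (+0.99) − (-2.74) = +3.73 V.
Since E°cell > 0, the reaction is spontaneous under standard conditions.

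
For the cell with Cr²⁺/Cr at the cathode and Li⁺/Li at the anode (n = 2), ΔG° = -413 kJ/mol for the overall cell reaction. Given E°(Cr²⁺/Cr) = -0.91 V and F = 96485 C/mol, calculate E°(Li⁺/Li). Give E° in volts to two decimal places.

E°cell = −ΔG°/(nF) = −(-413×10³)/((2)(96485)) = +2.140 V.
Since Cr²⁺/Cr is the cathode and Li⁺/Li the anode, E°cell = E°(Cr²⁺/Cr) − E°(Li⁺/Li).
So E°(Li⁺/Li) = E°(Cr²⁺/Cr) − E°cell = (-0.91) − (+2.140) = -3.05 V.

-3.05 V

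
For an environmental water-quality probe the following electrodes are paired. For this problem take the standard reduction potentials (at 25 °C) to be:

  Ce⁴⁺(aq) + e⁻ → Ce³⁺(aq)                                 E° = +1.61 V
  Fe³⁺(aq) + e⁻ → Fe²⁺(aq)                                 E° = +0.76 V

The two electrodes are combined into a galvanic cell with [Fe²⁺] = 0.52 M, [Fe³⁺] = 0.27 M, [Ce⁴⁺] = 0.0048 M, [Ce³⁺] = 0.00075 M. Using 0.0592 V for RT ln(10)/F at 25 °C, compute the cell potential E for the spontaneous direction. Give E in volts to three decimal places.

Ce⁴⁺/Ce³⁺ is the cathode (higher E°), Fe³⁺/Fe²⁺ the anode: E°cell = +1.61 − (+0.76) = +0.85 V, n = 1.
Overall: Ce⁴⁺(aq) + Fe²⁺(aq) → Ce³⁺(aq) + Fe³⁺(aq)
Q = [Ce³⁺]·[Fe³⁺] / ([Ce⁴⁺]·[Fe²⁺]); log Q = -1.091.
E = E° − (0.0592/n) log Q = +0.85 − (0.0592/1)(-1.091) = +0.915 V.

+0.915 V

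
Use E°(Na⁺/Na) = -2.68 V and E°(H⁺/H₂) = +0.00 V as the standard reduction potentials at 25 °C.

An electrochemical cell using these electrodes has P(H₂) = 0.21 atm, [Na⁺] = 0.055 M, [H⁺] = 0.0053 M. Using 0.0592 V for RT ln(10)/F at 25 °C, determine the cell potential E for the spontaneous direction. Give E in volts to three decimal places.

H⁺/H₂ is the cathode (higher E°), Na⁺/Na the anode: E°cell = +0.00 − (-2.68) = +2.68 V, n = 2.
Overall: 2 H⁺(aq) + 2 Na(s) → H₂(g) + 2 Na⁺(aq)
Q = P(H₂)·[Na⁺]^2 / ([H⁺]^2); log Q = 1.354.
E = E° − (0.0592/n) log Q = +2.68 − (0.0592/2)(1.354) = +2.640 V.

+2.640 V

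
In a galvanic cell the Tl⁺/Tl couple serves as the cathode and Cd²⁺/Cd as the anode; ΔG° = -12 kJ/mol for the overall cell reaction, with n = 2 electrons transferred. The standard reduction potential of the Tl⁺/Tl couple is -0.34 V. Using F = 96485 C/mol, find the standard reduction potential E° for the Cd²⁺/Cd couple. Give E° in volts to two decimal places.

E°cell = −ΔG°/(nF) = −(-12×10³)/((2)(96485)) = +0.062 V.
Since Tl⁺/Tl is the cathode and Cd²⁺/Cd the anode, E°cell = E°(Tl⁺/Tl) − E°(Cd²⁺/Cd).
So E°(Cd²⁺/Cd) = E°(Tl⁺/Tl) − E°cell = (-0.34) − (+0.062) = -0.40 V.

-0.40 V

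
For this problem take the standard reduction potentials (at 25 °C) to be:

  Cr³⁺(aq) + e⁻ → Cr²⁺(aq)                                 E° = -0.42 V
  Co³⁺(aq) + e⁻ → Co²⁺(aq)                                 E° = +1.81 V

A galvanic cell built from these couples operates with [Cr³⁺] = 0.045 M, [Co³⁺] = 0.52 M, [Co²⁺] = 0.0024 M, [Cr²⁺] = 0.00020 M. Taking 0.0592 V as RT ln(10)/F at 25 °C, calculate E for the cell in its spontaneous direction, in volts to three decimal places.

Co³⁺/Co²⁺ is the cathode (higher E°), Cr³⁺/Cr²⁺ the anode: E°cell = +1.81 − (-0.42) = +2.23 V, n = 1.
Overall: Co³⁺(aq) + Cr²⁺(aq) → Co²⁺(aq) + Cr³⁺(aq)
Q = [Co²⁺]·[Cr³⁺] / ([Co³⁺]·[Cr²⁺]); log Q = 0.016.
E = E° − (0.0592/n) log Q = +2.23 − (0.0592/1)(0.016) = +2.229 V.

+2.229 V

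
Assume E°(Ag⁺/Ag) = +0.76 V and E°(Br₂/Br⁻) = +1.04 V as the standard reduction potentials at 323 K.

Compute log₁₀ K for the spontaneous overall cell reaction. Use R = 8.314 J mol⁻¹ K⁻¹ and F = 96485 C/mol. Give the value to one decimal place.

Cathode: Br₂/Br⁻; anode: Ag⁺/Ag. E°cell = (+1.04) − (+0.76) = +0.28 V, with n = 2.
ΔG° = −nFE° = −RT ln K, so ln K = nFE°/(RT) = (2)(96485)(+0.28) / ((8.314)(323)) = 20.120.
log₁₀ K = 20.120 / ln 10 = 8.7.

8.7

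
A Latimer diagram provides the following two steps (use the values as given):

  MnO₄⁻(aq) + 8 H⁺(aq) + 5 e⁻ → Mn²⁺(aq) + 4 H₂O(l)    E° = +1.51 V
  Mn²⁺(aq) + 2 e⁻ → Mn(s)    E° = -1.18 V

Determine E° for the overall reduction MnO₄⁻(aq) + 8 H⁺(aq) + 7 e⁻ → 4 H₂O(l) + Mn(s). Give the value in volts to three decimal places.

+0.741 V

Adding the free-energy changes (−nFE°) of the two steps gives −n₃FE°₃ = −n₁FE°₁ − n₂FE°₂.
E°₃ = (5×+1.51 + 2×-1.18) / 7 = (+5.190) / 7 = +0.741 V.
Simply averaging or adding the two E° values would be wrong; the electron-weighted sum is required.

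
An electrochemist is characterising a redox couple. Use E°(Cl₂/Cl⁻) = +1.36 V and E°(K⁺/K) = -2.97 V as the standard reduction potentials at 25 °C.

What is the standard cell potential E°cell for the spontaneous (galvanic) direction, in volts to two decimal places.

+4.33 V

The Cl₂/Cl⁻ couple has the higher reduction potential, so it is the cathode; K⁺/K is oxidised at the anode.
E°cell = E°(cathode) − E°(anode) = (+1.36) − (-2.97) = +4.33 V.
Since E°cell > 0, the reaction is spontaneous under standard conditions.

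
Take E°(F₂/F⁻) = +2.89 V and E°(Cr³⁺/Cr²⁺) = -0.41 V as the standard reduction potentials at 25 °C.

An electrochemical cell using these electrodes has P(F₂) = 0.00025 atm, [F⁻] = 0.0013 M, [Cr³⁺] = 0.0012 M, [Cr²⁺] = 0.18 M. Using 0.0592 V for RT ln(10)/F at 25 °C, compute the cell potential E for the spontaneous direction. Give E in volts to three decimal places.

F₂/F⁻ is the cathode (higher E°), Cr³⁺/Cr²⁺ the anode: E°cell = +2.89 − (-0.41) = +3.30 V, n = 2.
Overall: F₂(g) + 2 Cr²⁺(aq) → 2 F⁻(aq) + 2 Cr³⁺(aq)
Q = [F⁻]^2·[Cr³⁺]^2 / (P(F₂)·[Cr²⁺]^2); log Q = -6.522.
E = E° − (0.0592/n) log Q = +3.30 − (0.0592/2)(-6.522) = +3.493 V.

+3.493 V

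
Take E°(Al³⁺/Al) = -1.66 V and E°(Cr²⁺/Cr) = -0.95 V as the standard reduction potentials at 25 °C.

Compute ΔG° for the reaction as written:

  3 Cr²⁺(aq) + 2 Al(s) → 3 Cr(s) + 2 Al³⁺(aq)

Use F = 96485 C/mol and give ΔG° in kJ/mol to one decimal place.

As written, Cr²⁺/Cr is reduced (cathode) and Al³⁺/Al is oxidised (anode), so E°cell = (-0.95) − (-1.66) = +0.71 V.
Balancing electrons gives n = 6.
ΔG° = −nFE° = −(6)(96485)(+0.71) = -411,026 J = -411.0 kJ/mol.

-411.0 kJ/mol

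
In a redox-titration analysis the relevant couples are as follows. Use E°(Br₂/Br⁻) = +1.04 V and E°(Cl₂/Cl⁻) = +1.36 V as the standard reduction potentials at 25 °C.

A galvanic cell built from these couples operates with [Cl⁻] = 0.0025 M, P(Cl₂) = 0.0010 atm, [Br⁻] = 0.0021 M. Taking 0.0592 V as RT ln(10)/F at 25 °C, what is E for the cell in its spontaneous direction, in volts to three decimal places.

+0.227 V

Cl₂/Cl⁻ is the cathode (higher E°), Br₂/Br⁻ the anode: E°cell = +1.36 − (+1.04) = +0.32 V, n = 2.
Overall: Cl₂(g) + 2 Br⁻(aq) → 2 Cl⁻(aq) + Br₂(l)
Q = [Cl⁻]^2 / (P(Cl₂)·[Br⁻]^2); log Q = 3.151.
E = E° − (0.0592/n) log Q = +0.32 − (0.0592/2)(3.151) = +0.227 V.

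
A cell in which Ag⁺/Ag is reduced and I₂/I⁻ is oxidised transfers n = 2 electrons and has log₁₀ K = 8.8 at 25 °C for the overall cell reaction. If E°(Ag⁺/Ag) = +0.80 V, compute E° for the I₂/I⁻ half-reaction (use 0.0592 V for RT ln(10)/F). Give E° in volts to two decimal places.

E°cell = (0.0592/n)·log K = (0.0592/2)(8.8) = +0.260 V.
Since Ag⁺/Ag is the cathode and I₂/I⁻ the anode, E°cell = E°(Ag⁺/Ag) − E°(I₂/I⁻).
So E°(I₂/I⁻) = E°(Ag⁺/Ag) − E°cell = (+0.80) − (+0.260) = +0.54 V.

+0.54 V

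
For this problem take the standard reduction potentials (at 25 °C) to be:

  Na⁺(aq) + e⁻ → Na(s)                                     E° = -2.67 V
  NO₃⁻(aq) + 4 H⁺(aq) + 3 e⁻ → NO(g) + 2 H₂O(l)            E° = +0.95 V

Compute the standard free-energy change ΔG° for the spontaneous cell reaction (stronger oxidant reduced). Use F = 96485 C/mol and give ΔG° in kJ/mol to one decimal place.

-1047.8 kJ/mol

NO₃⁻/NO (E° = +0.95 V) is the cathode; Na⁺/Na (E° = -2.67 V) is the anode, so E°cell = +3.62 V.
Balancing electrons gives n = 3 (lcm of 3 and 1).
ΔG° = −nFE° = −(3)(96485)(+3.62) = -1,047,827 J = -1047.8 kJ/mol.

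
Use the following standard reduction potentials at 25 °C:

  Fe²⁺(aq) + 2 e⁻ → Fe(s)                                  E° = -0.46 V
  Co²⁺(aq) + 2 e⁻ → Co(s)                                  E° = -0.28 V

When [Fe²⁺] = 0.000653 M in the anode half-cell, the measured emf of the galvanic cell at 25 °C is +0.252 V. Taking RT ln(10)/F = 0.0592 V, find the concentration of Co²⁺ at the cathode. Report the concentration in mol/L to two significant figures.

0.18 M

Co²⁺/Co is the cathode, Fe²⁺/Fe the anode: E°cell = +0.18 V, n = 2.
Overall reaction: Co²⁺(aq) + Fe(s) → Co(s) + Fe²⁺(aq); Q = [Fe²⁺]^1/[Co²⁺]^1.
From E = E° − (0.0592/n) log Q: log Q = (E° − E)·n/0.0592 = (+0.18 − (+0.252))·2/0.0592 = -2.4324.
So 1·log[Co²⁺] = 1·log(0.000653) − log Q = -3.1851 − (-2.4324) = -0.7527; [Co²⁺] = 10^(-0.7527) ≈ 0.18 M.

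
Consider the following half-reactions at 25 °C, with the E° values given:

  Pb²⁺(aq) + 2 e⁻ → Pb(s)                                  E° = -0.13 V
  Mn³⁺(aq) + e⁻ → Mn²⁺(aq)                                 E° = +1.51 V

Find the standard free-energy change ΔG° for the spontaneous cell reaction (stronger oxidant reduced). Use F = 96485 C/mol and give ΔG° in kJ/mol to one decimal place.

Mn³⁺/Mn²⁺ (E° = +1.51 V) is the cathode; Pb²⁺/Pb (E° = -0.13 V) is the anode, so E°cell = +1.64 V.
Balancing electrons gives n = 2 (lcm of 1 and 2).
ΔG° = −nFE° = −(2)(96485)(+1.64) = -316,471 J = -316.5 kJ/mol.

-316.5 kJ/mol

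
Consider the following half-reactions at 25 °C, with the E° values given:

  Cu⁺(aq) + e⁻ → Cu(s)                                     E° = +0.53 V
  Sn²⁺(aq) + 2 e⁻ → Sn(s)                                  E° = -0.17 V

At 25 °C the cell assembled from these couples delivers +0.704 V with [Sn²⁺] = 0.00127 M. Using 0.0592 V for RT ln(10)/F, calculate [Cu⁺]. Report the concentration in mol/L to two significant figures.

Cu⁺/Cu is the cathode, Sn²⁺/Sn the anode: E°cell = +0.70 V, n = 2.
Overall reaction: 2 Cu⁺(aq) + Sn(s) → 2 Cu(s) + Sn²⁺(aq); Q = [Sn²⁺]^1/[Cu⁺]^2.
From E = E° − (0.0592/n) log Q: log Q = (E° − E)·n/0.0592 = (+0.70 − (+0.704))·2/0.0592 = -0.1351.
So 2·log[Cu⁺] = 1·log(0.00127) − log Q = -2.8962 − (-0.1351) = -2.7611; log[Cu⁺] = -2.7611 / 2 = -1.3805; [Cu⁺] = 10^(-1.3805) ≈ 0.042 M.

0.042 M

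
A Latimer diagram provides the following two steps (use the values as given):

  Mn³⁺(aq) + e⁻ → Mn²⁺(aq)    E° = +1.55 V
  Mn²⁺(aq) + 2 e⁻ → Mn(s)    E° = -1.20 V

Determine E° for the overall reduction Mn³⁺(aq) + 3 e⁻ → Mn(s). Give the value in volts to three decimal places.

-0.283 V

Adding the free-energy changes (−nFE°) of the two steps gives −n₃FE°₃ = −n₁FE°₁ − n₂FE°₂.
E°₃ = (1×+1.55 + 2×-1.20) / 3 = (-0.850) / 3 = -0.283 V.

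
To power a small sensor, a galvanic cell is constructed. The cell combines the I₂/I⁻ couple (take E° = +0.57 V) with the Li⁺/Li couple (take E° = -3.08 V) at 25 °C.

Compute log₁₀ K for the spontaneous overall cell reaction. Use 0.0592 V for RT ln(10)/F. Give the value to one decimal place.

123.3

Cathode: I₂/I⁻; anode: Li⁺/Li. E°cell = +3.65 V, n = 2.
log K = nE°cell / 0.0592 = (2)(+3.65) / 0.0592 = 123.3.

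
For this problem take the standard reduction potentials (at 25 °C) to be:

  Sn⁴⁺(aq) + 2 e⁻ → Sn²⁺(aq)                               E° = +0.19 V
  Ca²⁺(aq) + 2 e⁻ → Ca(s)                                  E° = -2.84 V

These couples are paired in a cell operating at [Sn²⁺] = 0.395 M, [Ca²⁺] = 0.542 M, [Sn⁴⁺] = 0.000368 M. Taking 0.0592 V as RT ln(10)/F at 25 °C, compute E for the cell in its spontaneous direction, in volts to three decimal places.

+2.948 V

Sn⁴⁺/Sn²⁺ is the cathode (higher E°), Ca²⁺/Ca the anode: E°cell = +0.19 − (-2.84) = +3.03 V, n = 2.
Overall: Sn⁴⁺(aq) + Ca(s) → Sn²⁺(aq) + Ca²⁺(aq)
Q = [Sn²⁺]·[Ca²⁺] / ([Sn⁴⁺]); log Q = 2.765.
E = E° − (0.0592/n) log Q = +3.03 − (0.0592/2)(2.765) = +2.948 V.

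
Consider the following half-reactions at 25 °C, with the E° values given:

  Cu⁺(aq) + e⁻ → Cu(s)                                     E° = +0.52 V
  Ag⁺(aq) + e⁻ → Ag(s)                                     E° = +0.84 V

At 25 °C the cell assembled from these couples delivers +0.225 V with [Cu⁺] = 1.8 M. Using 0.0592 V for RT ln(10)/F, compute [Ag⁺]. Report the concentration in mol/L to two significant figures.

Ag⁺/Ag is the cathode, Cu⁺/Cu the anode: E°cell = +0.32 V, n = 1.
Overall reaction: Ag⁺(aq) + Cu(s) → Ag(s) + Cu⁺(aq); Q = [Cu⁺]^1/[Ag⁺]^1.
From E = E° − (0.0592/n) log Q: log Q = (E° − E)·n/0.0592 = (+0.32 − (+0.225))·1/0.0592 = 1.6047.
So 1·log[Ag⁺] = 1·log(1.8) − log Q = 0.2553 − (1.6047) = -1.3494; [Ag⁺] = 10^(-1.3494) ≈ 0.045 M.

0.045 M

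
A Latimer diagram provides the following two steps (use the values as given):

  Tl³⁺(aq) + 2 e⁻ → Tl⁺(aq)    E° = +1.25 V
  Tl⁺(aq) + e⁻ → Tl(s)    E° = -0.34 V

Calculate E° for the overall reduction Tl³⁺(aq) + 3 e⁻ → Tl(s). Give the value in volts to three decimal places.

+0.720 V

Adding the free-energy changes (−nFE°) of the two steps gives −n₃FE°₃ = −n₁FE°₁ − n₂FE°₂.
E°₃ = (2×+1.25 + 1×-0.34) / 3 = (+2.160) / 3 = +0.720 V.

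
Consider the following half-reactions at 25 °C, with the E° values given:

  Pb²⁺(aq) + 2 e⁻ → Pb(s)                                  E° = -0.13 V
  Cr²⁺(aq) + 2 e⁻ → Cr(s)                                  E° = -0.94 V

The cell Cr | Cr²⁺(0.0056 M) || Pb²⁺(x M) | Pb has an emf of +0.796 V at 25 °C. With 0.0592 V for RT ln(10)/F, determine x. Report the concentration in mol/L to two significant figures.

0.0019 M

Pb²⁺/Pb is the cathode, Cr²⁺/Cr the anode: E°cell = +0.81 V, n = 2.
Overall reaction: Pb²⁺(aq) + Cr(s) → Pb(s) + Cr²⁺(aq); Q = [Cr²⁺]^1/[Pb²⁺]^1.
From E = E° − (0.0592/n) log Q: log Q = (E° − E)·n/0.0592 = (+0.81 − (+0.796))·2/0.0592 = 0.4730.
So 1·log[Pb²⁺] = 1·log(0.0056) − log Q = -2.2518 − (0.4730) = -2.7248; [Pb²⁺] = 10^(-2.7248) ≈ 0.0019 M.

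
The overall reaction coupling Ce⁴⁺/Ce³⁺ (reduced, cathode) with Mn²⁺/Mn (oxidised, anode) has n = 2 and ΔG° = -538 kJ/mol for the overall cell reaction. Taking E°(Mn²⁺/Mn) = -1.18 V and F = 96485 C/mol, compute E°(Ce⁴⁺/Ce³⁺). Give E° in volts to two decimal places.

E°cell = −ΔG°/(nF) = −(-538×10³)/((2)(96485)) = +2.788 V.
Since Ce⁴⁺/Ce³⁺ is the cathode and Mn²⁺/Mn the anode, E°cell = E°(Ce⁴⁺/Ce³⁺) − E°(Mn²⁺/Mn).
So E°(Ce⁴⁺/Ce³⁺) = E°cell + E°(Mn²⁺/Mn) = +2.788 + (-1.18) = +1.61 V.

+1.61 V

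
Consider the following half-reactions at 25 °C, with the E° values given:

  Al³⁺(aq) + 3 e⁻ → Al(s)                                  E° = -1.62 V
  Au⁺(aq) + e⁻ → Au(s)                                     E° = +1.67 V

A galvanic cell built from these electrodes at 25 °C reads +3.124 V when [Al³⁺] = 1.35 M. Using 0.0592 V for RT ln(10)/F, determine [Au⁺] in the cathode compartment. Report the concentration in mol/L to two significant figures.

Au⁺/Au is the cathode, Al³⁺/Al the anode: E°cell = +3.29 V, n = 3.
Overall reaction: 3 Au⁺(aq) + Al(s) → 3 Au(s) + Al³⁺(aq); Q = [Al³⁺]^1/[Au⁺]^3.
From E = E° − (0.0592/n) log Q: log Q = (E° − E)·n/0.0592 = (+3.29 − (+3.124))·3/0.0592 = 8.4122.
So 3·log[Au⁺] = 1·log(1.35) − log Q = 0.1303 − (8.4122) = -8.2819; log[Au⁺] = -8.2819 / 3 = -2.7606; [Au⁺] = 10^(-2.7606) ≈ 0.0017 M.

0.0017 M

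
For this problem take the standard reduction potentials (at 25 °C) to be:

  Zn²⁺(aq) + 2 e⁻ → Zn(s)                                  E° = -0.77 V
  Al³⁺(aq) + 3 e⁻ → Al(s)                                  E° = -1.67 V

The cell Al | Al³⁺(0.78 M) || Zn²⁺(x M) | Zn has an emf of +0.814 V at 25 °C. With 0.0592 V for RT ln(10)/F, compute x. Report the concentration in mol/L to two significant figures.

Zn²⁺/Zn is the cathode, Al³⁺/Al the anode: E°cell = +0.90 V, n = 6.
Overall reaction: 3 Zn²⁺(aq) + 2 Al(s) → 3 Zn(s) + 2 Al³⁺(aq); Q = [Al³⁺]^2/[Zn²⁺]^3.
From E = E° − (0.0592/n) log Q: log Q = (E° − E)·n/0.0592 = (+0.90 − (+0.814))·6/0.0592 = 8.7162.
So 3·log[Zn²⁺] = 2·log(0.78) − log Q = -0.2158 − (8.7162) = -8.9320; log[Zn²⁺] = -8.9320 / 3 = -2.9773; [Zn²⁺] = 10^(-2.9773) ≈ 0.0011 M.

0.0011 M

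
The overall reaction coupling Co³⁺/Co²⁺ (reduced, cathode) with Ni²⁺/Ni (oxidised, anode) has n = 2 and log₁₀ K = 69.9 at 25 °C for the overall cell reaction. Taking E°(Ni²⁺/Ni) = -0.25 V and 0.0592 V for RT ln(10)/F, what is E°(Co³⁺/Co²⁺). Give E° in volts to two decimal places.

+1.82 V

E°cell = (0.0592/n)·log K = (0.0592/2)(69.9) = +2.069 V.
Since Co³⁺/Co²⁺ is the cathode and Ni²⁺/Ni the anode, E°cell = E°(Co³⁺/Co²⁺) − E°(Ni²⁺/Ni).
So E°(Co³⁺/Co²⁺) = E°cell + E°(Ni²⁺/Ni) = +2.069 + (-0.25) = +1.82 V.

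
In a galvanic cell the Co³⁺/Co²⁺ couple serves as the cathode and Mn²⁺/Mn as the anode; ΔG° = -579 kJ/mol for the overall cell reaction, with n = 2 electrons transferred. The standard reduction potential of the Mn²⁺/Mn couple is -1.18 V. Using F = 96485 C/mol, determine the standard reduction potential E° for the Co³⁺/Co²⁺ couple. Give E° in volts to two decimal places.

E°cell = −ΔG°/(nF) = −(-579×10³)/((2)(96485)) = +3.000 V.
Since Co³⁺/Co²⁺ is the cathode and Mn²⁺/Mn the anode, E°cell = E°(Co³⁺/Co²⁺) − E°(Mn²⁺/Mn).
So E°(Co³⁺/Co²⁺) = E°cell + E°(Mn²⁺/Mn) = +3.000 + (-1.18) = +1.82 V.

+1.82 V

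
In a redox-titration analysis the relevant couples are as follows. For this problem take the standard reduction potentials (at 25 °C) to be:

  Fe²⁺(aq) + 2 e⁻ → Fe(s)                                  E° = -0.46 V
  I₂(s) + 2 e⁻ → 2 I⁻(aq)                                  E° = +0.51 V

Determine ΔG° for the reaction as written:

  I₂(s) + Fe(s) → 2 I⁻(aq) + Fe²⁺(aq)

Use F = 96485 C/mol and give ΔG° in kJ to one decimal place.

As written, I₂/I⁻ is reduced (cathode) and Fe²⁺/Fe is oxidised (anode), so E°cell = (+0.51) − (-0.46) = +0.97 V.
Balancing electrons gives n = 2.
ΔG° = −nFE° = −(2)(96485)(+0.97) = -187,181 J = -187.2 kJ.

-187.2 kJ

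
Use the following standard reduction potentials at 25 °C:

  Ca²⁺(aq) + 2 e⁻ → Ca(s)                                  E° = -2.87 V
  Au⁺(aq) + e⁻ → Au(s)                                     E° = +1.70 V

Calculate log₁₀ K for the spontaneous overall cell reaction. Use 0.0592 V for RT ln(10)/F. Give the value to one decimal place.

Cathode: Au⁺/Au; anode: Ca²⁺/Ca. E°cell = +4.57 V, n = 2.
log K = nE°cell / 0.0592 = (2)(+4.57) / 0.0592 = 154.4.

154.4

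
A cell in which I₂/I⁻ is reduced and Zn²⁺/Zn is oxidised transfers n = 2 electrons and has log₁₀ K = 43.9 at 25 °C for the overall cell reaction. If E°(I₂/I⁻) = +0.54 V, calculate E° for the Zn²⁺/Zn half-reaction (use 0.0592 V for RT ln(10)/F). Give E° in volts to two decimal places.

-0.76 V

E°cell = (0.0592/n)·log K = (0.0592/2)(43.9) = +1.299 V.
Since I₂/I⁻ is the cathode and Zn²⁺/Zn the anode, E°cell = E°(I₂/I⁻) − E°(Zn²⁺/Zn).
So E°(Zn²⁺/Zn) = E°(I₂/I⁻) − E°cell = (+0.54) − (+1.299) = -0.76 V.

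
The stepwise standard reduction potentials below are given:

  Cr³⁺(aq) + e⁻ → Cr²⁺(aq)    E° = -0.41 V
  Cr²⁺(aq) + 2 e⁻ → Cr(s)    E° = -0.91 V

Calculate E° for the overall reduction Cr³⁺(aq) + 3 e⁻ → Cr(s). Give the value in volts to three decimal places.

Adding the free-energy changes (−nFE°) of the two steps gives −n₃FE°₃ = −n₁FE°₁ − n₂FE°₂.
E°₃ = (1×-0.41 + 2×-0.91) / 3 = (-2.230) / 3 = -0.743 V.
Simply averaging or adding the two E° values would be wrong; the electron-weighted sum is required.

-0.743 V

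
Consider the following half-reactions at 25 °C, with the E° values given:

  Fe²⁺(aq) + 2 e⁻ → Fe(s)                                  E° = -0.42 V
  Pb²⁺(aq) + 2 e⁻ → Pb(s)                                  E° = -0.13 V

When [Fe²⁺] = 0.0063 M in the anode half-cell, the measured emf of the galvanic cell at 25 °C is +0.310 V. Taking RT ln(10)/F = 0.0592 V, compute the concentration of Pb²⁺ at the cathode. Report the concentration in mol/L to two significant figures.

0.030 M

Pb²⁺/Pb is the cathode, Fe²⁺/Fe the anode: E°cell = +0.29 V, n = 2.
Overall reaction: Pb²⁺(aq) + Fe(s) → Pb(s) + Fe²⁺(aq); Q = [Fe²⁺]^1/[Pb²⁺]^1.
From E = E° − (0.0592/n) log Q: log Q = (E° − E)·n/0.0592 = (+0.29 − (+0.310))·2/0.0592 = -0.6757.
So 1·log[Pb²⁺] = 1·log(0.0063) − log Q = -2.2007 − (-0.6757) = -1.5250; [Pb²⁺] = 10^(-1.5250) ≈ 0.030 M.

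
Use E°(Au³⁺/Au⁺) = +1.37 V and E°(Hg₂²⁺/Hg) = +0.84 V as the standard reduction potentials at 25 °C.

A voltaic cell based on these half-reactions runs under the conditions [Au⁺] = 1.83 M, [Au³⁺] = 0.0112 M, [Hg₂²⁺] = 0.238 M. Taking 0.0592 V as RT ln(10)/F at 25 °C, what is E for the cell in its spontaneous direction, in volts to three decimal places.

+0.483 V

Au³⁺/Au⁺ is the cathode (higher E°), Hg₂²⁺/Hg the anode: E°cell = +1.37 − (+0.84) = +0.53 V, n = 2.
Overall: Au³⁺(aq) + 2 Hg(l) → Au⁺(aq) + Hg₂²⁺(aq)
Q = [Au⁺]·[Hg₂²⁺] / ([Au³⁺]); log Q = 1.590.
E = E° − (0.0592/n) log Q = +0.53 − (0.0592/2)(1.590) = +0.483 V.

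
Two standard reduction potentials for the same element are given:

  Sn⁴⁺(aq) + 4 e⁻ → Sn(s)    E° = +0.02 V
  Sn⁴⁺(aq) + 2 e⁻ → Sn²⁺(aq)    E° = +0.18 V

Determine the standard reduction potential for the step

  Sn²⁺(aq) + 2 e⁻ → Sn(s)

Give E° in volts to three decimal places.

-0.140 V

Sequential free energies add, so n₃E°₃ = n₁E°₁ + n₂E°₂.
With n₃ = 4, and the known step contributing 2×(+0.18) V, the unknown satisfies 2·E° = 4×(+0.02) − 2×(+0.18) = -0.280.
E° = -0.280 / 2 = -0.140 V.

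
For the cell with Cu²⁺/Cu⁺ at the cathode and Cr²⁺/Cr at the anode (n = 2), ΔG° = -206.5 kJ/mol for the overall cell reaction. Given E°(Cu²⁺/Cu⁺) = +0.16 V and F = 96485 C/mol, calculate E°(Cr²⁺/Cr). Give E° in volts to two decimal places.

-0.91 V

E°cell = −ΔG°/(nF) = −(-206.5×10³)/((2)(96485)) = +1.070 V.
Since Cu²⁺/Cu⁺ is the cathode and Cr²⁺/Cr the anode, E°cell = E°(Cu²⁺/Cu⁺) − E°(Cr²⁺/Cr).
So E°(Cr²⁺/Cr) = E°(Cu²⁺/Cu⁺) − E°cell = (+0.16) − (+1.070) = -0.91 V.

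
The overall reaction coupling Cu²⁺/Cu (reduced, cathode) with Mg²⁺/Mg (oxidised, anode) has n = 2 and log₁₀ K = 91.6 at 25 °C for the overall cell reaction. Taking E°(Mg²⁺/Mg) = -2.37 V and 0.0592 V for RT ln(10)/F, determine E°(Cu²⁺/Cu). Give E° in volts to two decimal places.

+0.34 V

E°cell = (0.0592/n)·log K = (0.0592/2)(91.6) = +2.711 V.
Since Cu²⁺/Cu is the cathode and Mg²⁺/Mg the anode, E°cell = E°(Cu²⁺/Cu) − E°(Mg²⁺/Mg).
So E°(Cu²⁺/Cu) = E°cell + E°(Mg²⁺/Mg) = +2.711 + (-2.37) = +0.34 V.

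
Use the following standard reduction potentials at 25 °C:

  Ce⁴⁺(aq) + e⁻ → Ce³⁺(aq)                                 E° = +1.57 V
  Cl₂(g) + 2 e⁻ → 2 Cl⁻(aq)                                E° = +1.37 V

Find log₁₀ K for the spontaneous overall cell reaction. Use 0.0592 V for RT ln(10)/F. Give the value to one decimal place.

Cathode: Ce⁴⁺/Ce³⁺; anode: Cl₂/Cl⁻. E°cell = +0.20 V, n = 2.
log K = nE°cell / 0.0592 = (2)(+0.20) / 0.0592 = 6.8.

6.8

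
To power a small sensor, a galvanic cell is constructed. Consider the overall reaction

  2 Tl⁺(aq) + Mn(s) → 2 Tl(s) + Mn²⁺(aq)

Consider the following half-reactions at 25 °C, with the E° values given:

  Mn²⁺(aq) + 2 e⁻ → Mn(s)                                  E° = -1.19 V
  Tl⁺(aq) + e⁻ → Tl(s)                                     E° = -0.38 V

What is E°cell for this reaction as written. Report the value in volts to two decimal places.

The Tl⁺/Tl couple has the higher reduction potential, so it is the cathode; Mn²⁺/Mn is oxidised at the anode.
E°cell = E°(cathode) − E°(anode) = (-0.38) − (-1.19) = +0.81 V.

+0.81 V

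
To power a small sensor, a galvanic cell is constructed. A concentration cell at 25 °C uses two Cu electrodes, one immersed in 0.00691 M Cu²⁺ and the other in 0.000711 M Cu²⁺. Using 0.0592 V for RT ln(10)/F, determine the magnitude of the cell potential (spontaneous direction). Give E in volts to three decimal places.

+0.029 V

For a concentration cell E°cell = 0. The 0.00691 M side is the cathode (reduction is favoured where [Cu²⁺] is higher).
With n = 2, E = −(0.0592/2) log([Cu²⁺]ₐₙ/[Cu²⁺]꜀ₐₜ) = −(0.0592/2) log(0.000711/0.00691) = −(0.0592/2)(-0.988) = +0.029 V.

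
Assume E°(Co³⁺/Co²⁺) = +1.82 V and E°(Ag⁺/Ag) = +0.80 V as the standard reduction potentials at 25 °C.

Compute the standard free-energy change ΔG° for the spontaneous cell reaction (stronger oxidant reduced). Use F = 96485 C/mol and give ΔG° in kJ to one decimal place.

Co³⁺/Co²⁺ (E° = +1.82 V) is the cathode; Ag⁺/Ag (E° = +0.80 V) is the anode, so E°cell = +1.02 V.
Balancing electrons gives n = 1 (lcm of 1 and 1).
ΔG° = −nFE° = −(1)(96485)(+1.02) = -98,415 J = -98.4 kJ.

-98.4 kJ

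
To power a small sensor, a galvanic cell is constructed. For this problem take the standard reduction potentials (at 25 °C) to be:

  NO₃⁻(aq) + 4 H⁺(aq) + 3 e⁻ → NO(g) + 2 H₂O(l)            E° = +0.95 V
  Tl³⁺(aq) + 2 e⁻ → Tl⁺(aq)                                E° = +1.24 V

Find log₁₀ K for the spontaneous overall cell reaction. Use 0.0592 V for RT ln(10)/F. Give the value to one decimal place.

29.4

Cathode: Tl³⁺/Tl⁺; anode: NO₃⁻/NO. E°cell = +0.29 V, n = 6.
log K = nE°cell / 0.0592 = (6)(+0.29) / 0.0592 = 29.4.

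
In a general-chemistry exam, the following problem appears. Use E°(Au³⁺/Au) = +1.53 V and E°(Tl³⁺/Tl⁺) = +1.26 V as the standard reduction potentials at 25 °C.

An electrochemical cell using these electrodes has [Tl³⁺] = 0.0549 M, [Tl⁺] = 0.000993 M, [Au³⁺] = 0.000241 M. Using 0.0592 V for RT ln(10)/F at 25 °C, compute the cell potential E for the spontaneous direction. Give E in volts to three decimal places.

Au³⁺/Au is the cathode (higher E°), Tl³⁺/Tl⁺ the anode: E°cell = +1.53 − (+1.26) = +0.27 V, n = 6.
Overall: 2 Au³⁺(aq) + 3 Tl⁺(aq) → 2 Au(s) + 3 Tl³⁺(aq)
Q = [Tl³⁺]^3 / ([Au³⁺]^2·[Tl⁺]^3); log Q = 12.464.
E = E° − (0.0592/n) log Q = +0.27 − (0.0592/6)(12.464) = +0.147 V.

+0.147 V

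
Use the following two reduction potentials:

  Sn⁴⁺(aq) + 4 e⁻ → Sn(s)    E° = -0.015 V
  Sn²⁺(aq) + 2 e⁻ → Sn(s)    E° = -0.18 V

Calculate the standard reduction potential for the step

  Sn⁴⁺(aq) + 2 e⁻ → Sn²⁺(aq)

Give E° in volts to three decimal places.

Sequential free energies add, so n₃E°₃ = n₁E°₁ + n₂E°₂.
With n₃ = 4, and the known step contributing 2×(-0.18) V, the unknown satisfies 2·E° = 4×(-0.015) − 2×(-0.18) = +0.300.
E° = +0.300 / 2 = +0.150 V.

+0.150 V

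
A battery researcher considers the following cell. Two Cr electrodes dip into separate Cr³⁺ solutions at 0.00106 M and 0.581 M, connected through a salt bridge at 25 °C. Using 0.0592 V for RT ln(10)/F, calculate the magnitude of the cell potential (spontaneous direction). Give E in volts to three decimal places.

For a concentration cell E°cell = 0. The 0.581 M side is the cathode (reduction is favoured where [Cr³⁺] is higher).
With n = 3, E = −(0.0592/3) log([Cr³⁺]ₐₙ/[Cr³⁺]꜀ₐₜ) = −(0.0592/3) log(0.00106/0.581) = −(0.0592/3)(-2.739) = +0.054 V.

+0.054 V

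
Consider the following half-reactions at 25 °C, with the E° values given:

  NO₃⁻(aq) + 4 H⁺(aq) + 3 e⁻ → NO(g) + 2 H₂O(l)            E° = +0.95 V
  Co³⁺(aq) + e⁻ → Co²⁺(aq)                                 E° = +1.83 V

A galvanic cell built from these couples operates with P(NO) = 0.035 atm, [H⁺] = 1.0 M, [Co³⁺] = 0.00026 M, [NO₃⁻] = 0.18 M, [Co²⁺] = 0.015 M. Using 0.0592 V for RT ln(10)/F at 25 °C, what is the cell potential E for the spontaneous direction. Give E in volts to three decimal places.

Co³⁺/Co²⁺ is the cathode (higher E°), NO₃⁻/NO the anode: E°cell = +1.83 − (+0.95) = +0.88 V, n = 3.
Overall: 3 Co³⁺(aq) + NO(g) + 2 H₂O(l) → 3 Co²⁺(aq) + NO₃⁻(aq) + 4 H⁺(aq)
Q = [Co²⁺]^3·[NO₃⁻]·[H⁺]^4 / ([Co³⁺]^3·P(NO)); log Q = 5.995.
E = E° − (0.0592/n) log Q = +0.88 − (0.0592/3)(5.995) = +0.762 V.

+0.762 V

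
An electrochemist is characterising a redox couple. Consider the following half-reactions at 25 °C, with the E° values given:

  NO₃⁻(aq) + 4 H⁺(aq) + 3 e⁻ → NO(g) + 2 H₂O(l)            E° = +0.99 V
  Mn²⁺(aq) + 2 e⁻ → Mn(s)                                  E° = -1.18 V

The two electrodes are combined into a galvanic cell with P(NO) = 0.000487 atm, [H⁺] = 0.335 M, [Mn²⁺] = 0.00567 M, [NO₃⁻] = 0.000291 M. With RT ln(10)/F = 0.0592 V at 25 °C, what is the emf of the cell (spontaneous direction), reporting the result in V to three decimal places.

+2.195 V

NO₃⁻/NO is the cathode (higher E°), Mn²⁺/Mn the anode: E°cell = +0.99 − (-1.18) = +2.17 V, n = 6.
Overall: 2 NO₃⁻(aq) + 8 H⁺(aq) + 3 Mn(s) → 2 NO(g) + 4 H₂O(l) + 3 Mn²⁺(aq)
Q = P(NO)^2·[Mn²⁺]^3 / ([NO₃⁻]^2·[H⁺]^8); log Q = -2.492.
E = E° − (0.0592/n) log Q = +2.17 − (0.0592/6)(-2.492) = +2.195 V.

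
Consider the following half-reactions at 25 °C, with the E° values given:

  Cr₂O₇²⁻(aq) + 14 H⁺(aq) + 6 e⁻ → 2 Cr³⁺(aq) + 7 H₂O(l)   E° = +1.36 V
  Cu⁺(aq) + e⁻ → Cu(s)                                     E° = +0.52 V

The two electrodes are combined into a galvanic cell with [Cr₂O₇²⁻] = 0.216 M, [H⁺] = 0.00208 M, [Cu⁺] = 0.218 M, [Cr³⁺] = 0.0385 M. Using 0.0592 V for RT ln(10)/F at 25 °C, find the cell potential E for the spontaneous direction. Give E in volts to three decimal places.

Cr₂O₇²⁻/Cr³⁺ is the cathode (higher E°), Cu⁺/Cu the anode: E°cell = +1.36 − (+0.52) = +0.84 V, n = 6.
Overall: Cr₂O₇²⁻(aq) + 14 H⁺(aq) + 6 Cu(s) → 2 Cr³⁺(aq) + 7 H₂O(l) + 6 Cu⁺(aq)
Q = [Cr³⁺]^2·[Cu⁺]^6 / ([Cr₂O₇²⁻]·[H⁺]^14); log Q = 31.414.
E = E° − (0.0592/n) log Q = +0.84 − (0.0592/6)(31.414) = +0.530 V.

+0.530 V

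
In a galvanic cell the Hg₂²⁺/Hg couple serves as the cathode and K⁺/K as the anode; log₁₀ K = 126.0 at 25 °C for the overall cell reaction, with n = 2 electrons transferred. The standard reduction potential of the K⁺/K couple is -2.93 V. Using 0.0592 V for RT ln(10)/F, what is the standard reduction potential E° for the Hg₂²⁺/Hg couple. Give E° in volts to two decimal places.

E°cell = (0.0592/n)·log K = (0.0592/2)(126.0) = +3.730 V.
Since Hg₂²⁺/Hg is the cathode and K⁺/K the anode, E°cell = E°(Hg₂²⁺/Hg) − E°(K⁺/K).
So E°(Hg₂²⁺/Hg) = E°cell + E°(K⁺/K) = +3.730 + (-2.93) = +0.80 V.

+0.80 V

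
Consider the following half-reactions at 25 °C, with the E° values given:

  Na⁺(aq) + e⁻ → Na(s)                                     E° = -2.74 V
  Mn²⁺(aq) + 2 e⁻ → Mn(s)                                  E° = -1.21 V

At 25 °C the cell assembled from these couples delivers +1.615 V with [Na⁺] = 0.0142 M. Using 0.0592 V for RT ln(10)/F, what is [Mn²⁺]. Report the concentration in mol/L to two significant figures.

Mn²⁺/Mn is the cathode, Na⁺/Na the anode: E°cell = +1.53 V, n = 2.
Overall reaction: Mn²⁺(aq) + 2 Na(s) → Mn(s) + 2 Na⁺(aq); Q = [Na⁺]^2/[Mn²⁺]^1.
From E = E° − (0.0592/n) log Q: log Q = (E° − E)·n/0.0592 = (+1.53 − (+1.615))·2/0.0592 = -2.8716.
So 1·log[Mn²⁺] = 2·log(0.0142) − log Q = -3.6954 − (-2.8716) = -0.8238; [Mn²⁺] = 10^(-0.8238) ≈ 0.15 M.

0.15 M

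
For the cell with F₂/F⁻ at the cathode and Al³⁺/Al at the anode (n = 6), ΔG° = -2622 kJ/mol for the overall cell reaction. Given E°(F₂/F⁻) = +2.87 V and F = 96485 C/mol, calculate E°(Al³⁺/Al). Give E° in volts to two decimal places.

-1.66 V

E°cell = −ΔG°/(nF) = −(-2622×10³)/((6)(96485)) = +4.529 V.
Since F₂/F⁻ is the cathode and Al³⁺/Al the anode, E°cell = E°(F₂/F⁻) − E°(Al³⁺/Al).
So E°(Al³⁺/Al) = E°(F₂/F⁻) − E°cell = (+2.87) − (+4.529) = -1.66 V.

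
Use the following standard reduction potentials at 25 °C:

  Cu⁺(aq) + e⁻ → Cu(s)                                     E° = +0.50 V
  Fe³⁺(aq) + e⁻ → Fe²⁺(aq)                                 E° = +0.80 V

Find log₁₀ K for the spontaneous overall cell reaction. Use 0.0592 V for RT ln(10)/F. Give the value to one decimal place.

5.1

Cathode: Fe³⁺/Fe²⁺; anode: Cu⁺/Cu. E°cell = +0.30 V, n = 1.
log K = nE°cell / 0.0592 = (1)(+0.30) / 0.0592 = 5.1.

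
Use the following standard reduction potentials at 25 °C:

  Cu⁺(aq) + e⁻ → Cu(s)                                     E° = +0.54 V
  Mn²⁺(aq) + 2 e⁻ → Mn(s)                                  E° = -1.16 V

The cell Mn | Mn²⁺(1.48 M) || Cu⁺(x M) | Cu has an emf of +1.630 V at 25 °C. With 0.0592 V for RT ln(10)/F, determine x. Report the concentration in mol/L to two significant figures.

0.080 M

Cu⁺/Cu is the cathode, Mn²⁺/Mn the anode: E°cell = +1.70 V, n = 2.
Overall reaction: 2 Cu⁺(aq) + Mn(s) → 2 Cu(s) + Mn²⁺(aq); Q = [Mn²⁺]^1/[Cu⁺]^2.
From E = E° − (0.0592/n) log Q: log Q = (E° − E)·n/0.0592 = (+1.70 − (+1.630))·2/0.0592 = 2.3649.
So 2·log[Cu⁺] = 1·log(1.48) − log Q = 0.1703 − (2.3649) = -2.1946; log[Cu⁺] = -2.1946 / 2 = -1.0973; [Cu⁺] = 10^(-1.0973) ≈ 0.080 M.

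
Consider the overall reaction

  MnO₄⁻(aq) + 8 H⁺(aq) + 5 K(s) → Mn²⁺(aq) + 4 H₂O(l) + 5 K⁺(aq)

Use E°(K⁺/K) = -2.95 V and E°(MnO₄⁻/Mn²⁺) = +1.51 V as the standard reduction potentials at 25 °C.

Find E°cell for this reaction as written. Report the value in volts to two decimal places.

+4.46 V

The MnO₄⁻/Mn²⁺ couple has the higher reduction potential, so it is the cathode; K⁺/K is oxidised at the anode.
E°cell = E°(cathode) − E°(anode) = (+1.51) − (-2.95) = +4.46 V.
Since E°cell > 0, the reaction is spontaneous under standard conditions.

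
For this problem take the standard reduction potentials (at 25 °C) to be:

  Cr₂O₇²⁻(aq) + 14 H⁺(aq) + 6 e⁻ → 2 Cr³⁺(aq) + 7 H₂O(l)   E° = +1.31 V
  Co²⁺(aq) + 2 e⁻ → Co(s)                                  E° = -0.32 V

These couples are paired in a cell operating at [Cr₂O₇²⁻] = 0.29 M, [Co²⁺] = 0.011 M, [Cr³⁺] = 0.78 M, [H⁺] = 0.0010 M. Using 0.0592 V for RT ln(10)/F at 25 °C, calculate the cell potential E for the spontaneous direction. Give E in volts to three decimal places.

Cr₂O₇²⁻/Cr³⁺ is the cathode (higher E°), Co²⁺/Co the anode: E°cell = +1.31 − (-0.32) = +1.63 V, n = 6.
Overall: Cr₂O₇²⁻(aq) + 14 H⁺(aq) + 3 Co(s) → 2 Cr³⁺(aq) + 7 H₂O(l) + 3 Co²⁺(aq)
Q = [Cr³⁺]^2·[Co²⁺]^3 / ([Cr₂O₇²⁻]·[H⁺]^14); log Q = 36.446.
E = E° − (0.0592/n) log Q = +1.63 − (0.0592/6)(36.446) = +1.270 V.

+1.270 V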